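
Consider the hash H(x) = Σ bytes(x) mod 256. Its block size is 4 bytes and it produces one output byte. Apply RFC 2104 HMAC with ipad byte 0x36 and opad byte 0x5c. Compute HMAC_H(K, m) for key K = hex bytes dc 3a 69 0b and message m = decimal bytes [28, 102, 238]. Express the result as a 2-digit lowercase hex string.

Key hex bytes dc 3a 69 0b is exactly B = 4 bytes: K' = dc 3a 69 0b.
K' ⊕ ipad = ea 0c 5f 3d.  K' ⊕ opad = 80 66 35 57.
Inner input = (K'⊕ipad) ∥ m = ea 0c 5f 3d ∥ 1c 66 ee.
Inner hash: sum = 234+12+95+61+28+102+238 = 770; mod 256 = 2 → 02.
Outer input = (K'⊕opad) ∥ inner = 80 66 35 57 ∥ 02.
Outer hash (tag): sum = 128+102+53+87+2 = 372; mod 256 = 116 → 74.

74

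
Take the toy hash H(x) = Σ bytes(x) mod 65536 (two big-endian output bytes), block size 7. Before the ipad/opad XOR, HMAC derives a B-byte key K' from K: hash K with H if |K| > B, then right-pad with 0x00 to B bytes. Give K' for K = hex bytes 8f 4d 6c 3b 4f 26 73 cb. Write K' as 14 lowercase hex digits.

|K| = 8 > B = 7, so first hash the key.
H(K): sum = 143+77+108+59+79+38+115+203 = 822 → 03 36.
Zero-pad H(K) = 03 36 to 7 bytes: K' = 03 36 00 00 00 00 00.

03360000000000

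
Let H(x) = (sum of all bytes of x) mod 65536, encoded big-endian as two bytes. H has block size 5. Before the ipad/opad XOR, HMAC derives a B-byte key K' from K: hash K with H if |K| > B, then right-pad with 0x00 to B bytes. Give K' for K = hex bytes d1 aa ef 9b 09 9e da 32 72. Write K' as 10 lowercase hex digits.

|K| = 9 > B = 5, so first hash the key.
H(K): sum = 209+170+239+155+9+158+218+50+114 = 1322 → 05 2a.
Zero-pad H(K) = 05 2a to 5 bytes: K' = 05 2a 00 00 00.

052a000000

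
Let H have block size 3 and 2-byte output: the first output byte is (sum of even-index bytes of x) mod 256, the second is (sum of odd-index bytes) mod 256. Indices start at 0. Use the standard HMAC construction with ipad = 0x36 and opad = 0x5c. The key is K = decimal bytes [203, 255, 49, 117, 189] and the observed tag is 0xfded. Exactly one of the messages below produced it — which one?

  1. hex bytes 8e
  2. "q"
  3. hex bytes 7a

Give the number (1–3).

Key decimal bytes [203, 255, 49, 117, 189] = cb ff 31 75 bd is 5 bytes > B = 3, so hash it first: H(key) = b9 74, then zero-pad to 3 bytes: K' = b9 74 00.
K' ⊕ ipad = 8f 42 36; K' ⊕ opad = e5 28 5c.
m1: inner = H(8f 42 36 8e) = c5 d0; tag = H(e5 28 5c c5 d0) = 11ed
m2: inner = H(8f 42 36 71) = c5 b3; tag = H(e5 28 5c c5 b3) = f4ed
m3: inner = H(8f 42 36 7a) = c5 bc; tag = H(e5 28 5c c5 bc) = fded ← matches

3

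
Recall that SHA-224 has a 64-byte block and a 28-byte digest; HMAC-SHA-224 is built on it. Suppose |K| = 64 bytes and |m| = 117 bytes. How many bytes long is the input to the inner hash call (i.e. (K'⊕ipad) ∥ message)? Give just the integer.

181

Key is 64 ≤ 64 bytes, zero-padded: |K'| = 64.
Inner input = (K'⊕ipad) ∥ m → 64 + 117 = 181 bytes.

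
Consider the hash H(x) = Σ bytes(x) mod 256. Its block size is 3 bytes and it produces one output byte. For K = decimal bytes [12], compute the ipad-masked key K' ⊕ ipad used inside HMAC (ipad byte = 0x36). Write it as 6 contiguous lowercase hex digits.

Key decimal bytes [12] = 0c is 1 byte ≤ B = 3; zero-pad to 3 bytes: K' = 0c 00 00.
XOR each byte with 0x36: 0c⊕36=3a, 00⊕36=36, 00⊕36=36.

3a3636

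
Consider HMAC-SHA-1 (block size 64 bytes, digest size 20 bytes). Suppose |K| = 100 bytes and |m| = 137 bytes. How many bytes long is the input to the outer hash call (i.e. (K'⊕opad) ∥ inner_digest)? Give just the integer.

Key is 100 > 64 bytes, so it is hashed to 20 bytes then zero-padded to 64: |K'| = 64.
Outer input = (K'⊕opad) ∥ H(inner) → 64 + 20 = 84 bytes.

84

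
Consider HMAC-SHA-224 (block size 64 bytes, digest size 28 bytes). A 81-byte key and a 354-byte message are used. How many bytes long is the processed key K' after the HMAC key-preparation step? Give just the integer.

Key is 81 > 64 bytes, so it is hashed to 28 bytes then zero-padded to 64: |K'| = 64.

64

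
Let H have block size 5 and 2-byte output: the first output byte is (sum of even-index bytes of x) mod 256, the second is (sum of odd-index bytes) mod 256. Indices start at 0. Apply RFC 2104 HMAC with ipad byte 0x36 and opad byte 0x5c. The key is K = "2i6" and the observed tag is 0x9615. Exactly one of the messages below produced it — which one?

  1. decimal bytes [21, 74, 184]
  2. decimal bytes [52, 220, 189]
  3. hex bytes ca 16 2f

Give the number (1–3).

Key "2i6" = 32 69 36 is 3 bytes ≤ B = 5; zero-pad to 5 bytes: K' = 32 69 36 00 00.
K' ⊕ ipad = 04 5f 00 36 36; K' ⊕ opad = 6e 35 6a 5c 5c.
m1: inner = H(04 5f 00 36 36 15 4a b8) = 84 62; tag = H(6e 35 6a 5c 5c 84 62) = 9615 ← matches
m2: inner = H(04 5f 00 36 36 34 dc bd) = 16 86; tag = H(6e 35 6a 5c 5c 16 86) = baa7
m3: inner = H(04 5f 00 36 36 ca 16 2f) = 50 8e; tag = H(6e 35 6a 5c 5c 50 8e) = c2e1

1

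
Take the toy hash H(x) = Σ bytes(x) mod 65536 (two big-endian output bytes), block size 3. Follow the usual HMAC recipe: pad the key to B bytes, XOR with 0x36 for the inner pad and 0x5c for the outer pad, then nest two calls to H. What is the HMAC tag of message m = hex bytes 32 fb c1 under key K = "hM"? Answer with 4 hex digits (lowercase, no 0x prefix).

01a0

Key "hM" = 68 4d is 2 bytes ≤ B = 3; zero-pad to 3 bytes: K' = 68 4d 00.
K' ⊕ ipad = 5e 7b 36.  K' ⊕ opad = 34 11 5c.
Inner input = (K'⊕ipad) ∥ m = 5e 7b 36 ∥ 32 fb c1.
Inner hash: sum = 94+123+54+50+251+193 = 765 → 02 fd.
Outer input = (K'⊕opad) ∥ inner = 34 11 5c ∥ 02 fd.
Outer hash (tag): sum = 52+17+92+2+253 = 416 → 01 a0.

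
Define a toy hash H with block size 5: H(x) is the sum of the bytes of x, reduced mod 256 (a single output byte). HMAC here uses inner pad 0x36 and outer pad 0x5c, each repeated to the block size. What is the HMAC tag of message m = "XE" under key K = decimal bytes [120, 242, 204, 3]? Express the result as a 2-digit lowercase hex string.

Key decimal bytes [120, 242, 204, 3] = 78 f2 cc 03 is 4 bytes ≤ B = 5; zero-pad to 5 bytes: K' = 78 f2 cc 03 00.
K' ⊕ ipad = 4e c4 fa 35 36.  K' ⊕ opad = 24 ae 90 5f 5c.
Inner input = (K'⊕ipad) ∥ m = 4e c4 fa 35 36 ∥ 58 45.
Inner hash: sum = 78+196+250+53+54+88+69 = 788; mod 256 = 20 → 14.
Outer input = (K'⊕opad) ∥ inner = 24 ae 90 5f 5c ∥ 14.
Outer hash (tag): sum = 36+174+144+95+92+20 = 561; mod 256 = 49 → 31.

31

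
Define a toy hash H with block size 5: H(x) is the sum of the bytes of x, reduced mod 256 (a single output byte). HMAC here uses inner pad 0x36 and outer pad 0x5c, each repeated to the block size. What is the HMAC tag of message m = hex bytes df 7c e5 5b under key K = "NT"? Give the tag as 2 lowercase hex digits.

Key "NT" = 4e 54 is 2 bytes ≤ B = 5; zero-pad to 5 bytes: K' = 4e 54 00 00 00.
K' ⊕ ipad = 78 62 36 36 36.  K' ⊕ opad = 12 08 5c 5c 5c.
Inner input = (K'⊕ipad) ∥ m = 78 62 36 36 36 ∥ df 7c e5 5b.
Inner hash: sum = 120+98+54+54+54+223+124+229+91 = 1047; mod 256 = 23 → 17.
Outer input = (K'⊕opad) ∥ inner = 12 08 5c 5c 5c ∥ 17.
Outer hash (tag): sum = 18+8+92+92+92+23 = 325; mod 256 = 69 → 45.

45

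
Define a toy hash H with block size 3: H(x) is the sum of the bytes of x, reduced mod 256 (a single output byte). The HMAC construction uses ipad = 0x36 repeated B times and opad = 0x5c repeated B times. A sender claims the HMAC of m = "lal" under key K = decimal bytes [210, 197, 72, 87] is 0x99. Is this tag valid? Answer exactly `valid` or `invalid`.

invalid

Key decimal bytes [210, 197, 72, 87] = d2 c5 48 57 is 4 bytes > B = 3, so hash it first: H(key) = 36, then zero-pad to 3 bytes: K' = 36 00 00.
K' ⊕ ipad = 00 36 36; K' ⊕ opad = 6a 5c 5c.
Inner hash: sum = 0+54+54+108+97+108 = 421; mod 256 = 165 → a5.
Outer hash (recomputed tag): sum = 106+92+92+165 = 455; mod 256 = 199 → c7.
Recomputed tag = c7; claimed = 99 → mismatch.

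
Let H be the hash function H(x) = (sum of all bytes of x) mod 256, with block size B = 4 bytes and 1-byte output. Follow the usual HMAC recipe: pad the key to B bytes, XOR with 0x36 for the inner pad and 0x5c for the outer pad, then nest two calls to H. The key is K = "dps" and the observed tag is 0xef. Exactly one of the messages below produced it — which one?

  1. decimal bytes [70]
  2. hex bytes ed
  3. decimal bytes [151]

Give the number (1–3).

Key "dps" = 64 70 73 is 3 bytes ≤ B = 4; zero-pad to 4 bytes: K' = 64 70 73 00.
K' ⊕ ipad = 52 46 45 36; K' ⊕ opad = 38 2c 2f 5c.
m1: inner = H(52 46 45 36 46) = 59; tag = H(38 2c 2f 5c 59) = 48
m2: inner = H(52 46 45 36 ed) = 00; tag = H(38 2c 2f 5c 00) = ef ← matches
m3: inner = H(52 46 45 36 97) = aa; tag = H(38 2c 2f 5c aa) = 99

2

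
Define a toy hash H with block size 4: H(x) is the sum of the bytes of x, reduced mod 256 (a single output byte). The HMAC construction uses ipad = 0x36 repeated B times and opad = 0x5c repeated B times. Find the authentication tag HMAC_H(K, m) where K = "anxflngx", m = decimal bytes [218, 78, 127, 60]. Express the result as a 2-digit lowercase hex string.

23

Key "anxflngx" = 61 6e 78 66 6c 6e 67 78 is 8 bytes > B = 4, so hash it first: H(key) = 66, then zero-pad to 4 bytes: K' = 66 00 00 00.
K' ⊕ ipad = 50 36 36 36.  K' ⊕ opad = 3a 5c 5c 5c.
Inner input = (K'⊕ipad) ∥ m = 50 36 36 36 ∥ da 4e 7f 3c.
Inner hash: sum = 80+54+54+54+218+78+127+60 = 725; mod 256 = 213 → d5.
Outer input = (K'⊕opad) ∥ inner = 3a 5c 5c 5c ∥ d5.
Outer hash (tag): sum = 58+92+92+92+213 = 547; mod 256 = 35 → 23.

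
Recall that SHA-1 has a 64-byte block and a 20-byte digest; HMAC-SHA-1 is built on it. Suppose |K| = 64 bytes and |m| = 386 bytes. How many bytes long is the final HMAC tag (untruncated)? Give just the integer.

The tag is one SHA-1 digest: 20 bytes.

20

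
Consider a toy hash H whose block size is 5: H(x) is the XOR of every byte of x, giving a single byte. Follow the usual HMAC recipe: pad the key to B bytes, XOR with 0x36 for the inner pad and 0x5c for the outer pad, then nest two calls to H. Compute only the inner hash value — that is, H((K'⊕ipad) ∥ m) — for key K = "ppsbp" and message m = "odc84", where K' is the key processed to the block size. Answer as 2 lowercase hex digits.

33

Key "ppsbp" = 70 70 73 62 70 is exactly B = 5 bytes: K' = 70 70 73 62 70.
K' ⊕ ipad = 46 46 45 54 46.
Inner input = 46 46 45 54 46 ∥ 6f 64 63 38 34.
Inner hash: XOR 46⊕46⊕45⊕54⊕46⊕6f⊕64⊕63⊕38⊕34 = 33.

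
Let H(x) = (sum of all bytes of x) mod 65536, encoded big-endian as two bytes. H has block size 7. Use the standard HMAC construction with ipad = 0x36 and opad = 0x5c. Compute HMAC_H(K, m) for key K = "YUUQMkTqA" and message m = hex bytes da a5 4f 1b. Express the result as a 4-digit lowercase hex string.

02cc

Key "YUUQMkTqA" = 59 55 55 51 4d 6b 54 71 41 is 9 bytes > B = 7, so hash it first: H(key) = 03 12, then zero-pad to 7 bytes: K' = 03 12 00 00 00 00 00.
K' ⊕ ipad = 35 24 36 36 36 36 36.  K' ⊕ opad = 5f 4e 5c 5c 5c 5c 5c.
Inner input = (K'⊕ipad) ∥ m = 35 24 36 36 36 36 36 ∥ da a5 4f 1b.
Inner hash: sum = 53+36+54+54+54+54+54+218+165+79+27 = 848 → 03 50.
Outer input = (K'⊕opad) ∥ inner = 5f 4e 5c 5c 5c 5c 5c ∥ 03 50.
Outer hash (tag): sum = 95+78+92+92+92+92+92+3+80 = 716 → 02 cc.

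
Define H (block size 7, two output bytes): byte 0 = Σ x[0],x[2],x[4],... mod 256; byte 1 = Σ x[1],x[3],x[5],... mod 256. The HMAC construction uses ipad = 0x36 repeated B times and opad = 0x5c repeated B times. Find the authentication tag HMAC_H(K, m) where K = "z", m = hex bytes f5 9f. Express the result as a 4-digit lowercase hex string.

d1a1

Key "z" = 7a is 1 byte ≤ B = 7; zero-pad to 7 bytes: K' = 7a 00 00 00 00 00 00.
K' ⊕ ipad = 4c 36 36 36 36 36 36.  K' ⊕ opad = 26 5c 5c 5c 5c 5c 5c.
Inner input = (K'⊕ipad) ∥ m = 4c 36 36 36 36 36 36 ∥ f5 9f.
Inner hash: even-index sum = 397 mod 256 = 141; odd-index sum = 407 mod 256 = 151 → 8d 97.
Outer input = (K'⊕opad) ∥ inner = 26 5c 5c 5c 5c 5c 5c ∥ 8d 97.
Outer hash (tag): even-index sum = 465 mod 256 = 209; odd-index sum = 417 mod 256 = 161 → d1 a1.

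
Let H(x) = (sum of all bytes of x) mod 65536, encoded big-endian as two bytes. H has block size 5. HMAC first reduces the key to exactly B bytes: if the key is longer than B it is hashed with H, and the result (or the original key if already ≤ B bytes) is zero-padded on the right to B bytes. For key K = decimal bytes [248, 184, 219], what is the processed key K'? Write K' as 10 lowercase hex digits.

Key decimal bytes [248, 184, 219] = f8 b8 db is 3 bytes ≤ B = 5; zero-pad to 5 bytes: K' = f8 b8 db 00 00.

f8b8db0000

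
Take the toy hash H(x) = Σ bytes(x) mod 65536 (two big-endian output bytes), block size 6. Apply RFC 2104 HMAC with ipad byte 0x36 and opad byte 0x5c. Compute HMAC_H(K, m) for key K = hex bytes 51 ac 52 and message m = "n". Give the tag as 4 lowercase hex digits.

Key hex bytes 51 ac 52 is 3 bytes ≤ B = 6; zero-pad to 6 bytes: K' = 51 ac 52 00 00 00.
K' ⊕ ipad = 67 9a 64 36 36 36.  K' ⊕ opad = 0d f0 0e 5c 5c 5c.
Inner input = (K'⊕ipad) ∥ m = 67 9a 64 36 36 36 ∥ 6e.
Inner hash: sum = 103+154+100+54+54+54+110 = 629 → 02 75.
Outer input = (K'⊕opad) ∥ inner = 0d f0 0e 5c 5c 5c ∥ 02 75.
Outer hash (tag): sum = 13+240+14+92+92+92+2+117 = 662 → 02 96.

0296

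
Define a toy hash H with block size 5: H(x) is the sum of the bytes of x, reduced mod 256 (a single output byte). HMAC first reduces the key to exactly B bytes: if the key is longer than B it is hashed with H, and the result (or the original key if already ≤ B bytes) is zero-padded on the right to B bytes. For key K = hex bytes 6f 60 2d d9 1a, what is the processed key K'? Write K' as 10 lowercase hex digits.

6f602dd91a

Key hex bytes 6f 60 2d d9 1a is exactly B = 5 bytes: K' = 6f 60 2d d9 1a.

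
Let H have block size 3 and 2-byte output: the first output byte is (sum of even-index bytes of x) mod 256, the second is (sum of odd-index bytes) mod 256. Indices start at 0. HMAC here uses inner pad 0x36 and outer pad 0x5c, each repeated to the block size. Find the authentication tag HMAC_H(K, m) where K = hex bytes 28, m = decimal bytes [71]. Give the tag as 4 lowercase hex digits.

Key hex bytes 28 is 1 byte ≤ B = 3; zero-pad to 3 bytes: K' = 28 00 00.
K' ⊕ ipad = 1e 36 36.  K' ⊕ opad = 74 5c 5c.
Inner input = (K'⊕ipad) ∥ m = 1e 36 36 ∥ 47.
Inner hash: even-index sum = 84 mod 256 = 84; odd-index sum = 125 mod 256 = 125 → 54 7d.
Outer input = (K'⊕opad) ∥ inner = 74 5c 5c ∥ 54 7d.
Outer hash (tag): even-index sum = 333 mod 256 = 77; odd-index sum = 176 mod 256 = 176 → 4d b0.

4db0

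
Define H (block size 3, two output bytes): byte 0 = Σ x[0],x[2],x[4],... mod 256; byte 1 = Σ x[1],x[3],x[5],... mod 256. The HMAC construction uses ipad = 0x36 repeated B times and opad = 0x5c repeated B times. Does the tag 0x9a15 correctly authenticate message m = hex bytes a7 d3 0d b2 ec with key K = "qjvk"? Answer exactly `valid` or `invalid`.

Key "qjvk" = 71 6a 76 6b is 4 bytes > B = 3, so hash it first: H(key) = e7 d5, then zero-pad to 3 bytes: K' = e7 d5 00.
K' ⊕ ipad = d1 e3 36; K' ⊕ opad = bb 89 5c.
Inner hash: even-index sum = 652 mod 256 = 140; odd-index sum = 643 mod 256 = 131 → 8c 83.
Outer hash (recomputed tag): even-index sum = 410 mod 256 = 154; odd-index sum = 277 mod 256 = 21 → 9a 15.
Recomputed tag = 9a15; claimed = 9a15 → match.

valid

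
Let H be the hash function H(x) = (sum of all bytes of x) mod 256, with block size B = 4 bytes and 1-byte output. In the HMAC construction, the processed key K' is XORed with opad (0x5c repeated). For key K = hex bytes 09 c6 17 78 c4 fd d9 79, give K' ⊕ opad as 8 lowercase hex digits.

2d5c5c5c

Key hex bytes 09 c6 17 78 c4 fd d9 79 is 8 bytes > B = 4, so hash it first: H(key) = 71, then zero-pad to 4 bytes: K' = 71 00 00 00.
XOR each byte with 0x5c: 71⊕5c=2d, 00⊕5c=5c, 00⊕5c=5c, 00⊕5c=5c.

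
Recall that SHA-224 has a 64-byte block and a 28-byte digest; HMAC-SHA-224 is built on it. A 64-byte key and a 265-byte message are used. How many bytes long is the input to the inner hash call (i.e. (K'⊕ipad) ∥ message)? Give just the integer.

Key is 64 ≤ 64 bytes, zero-padded: |K'| = 64.
Inner input = (K'⊕ipad) ∥ m → 64 + 265 = 329 bytes.

329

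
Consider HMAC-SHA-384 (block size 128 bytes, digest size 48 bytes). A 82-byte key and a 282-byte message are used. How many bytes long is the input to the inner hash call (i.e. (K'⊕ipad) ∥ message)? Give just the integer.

Key is 82 ≤ 128 bytes, zero-padded: |K'| = 128.
Inner input = (K'⊕ipad) ∥ m → 128 + 282 = 410 bytes.

410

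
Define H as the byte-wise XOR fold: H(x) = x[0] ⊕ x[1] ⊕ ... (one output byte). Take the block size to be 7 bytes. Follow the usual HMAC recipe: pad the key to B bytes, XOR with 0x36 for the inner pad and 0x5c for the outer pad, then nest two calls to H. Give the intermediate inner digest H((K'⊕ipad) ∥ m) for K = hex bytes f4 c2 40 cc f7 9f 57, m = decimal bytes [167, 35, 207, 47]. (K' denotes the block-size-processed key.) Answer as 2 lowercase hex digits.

Key hex bytes f4 c2 40 cc f7 9f 57 is exactly B = 7 bytes: K' = f4 c2 40 cc f7 9f 57.
K' ⊕ ipad = c2 f4 76 fa c1 a9 61.
Inner input = c2 f4 76 fa c1 a9 61 ∥ a7 23 cf 2f.
Inner hash: XOR c2⊕f4⊕76⊕fa⊕c1⊕a9⊕61⊕a7⊕23⊕cf⊕2f = d7.

d7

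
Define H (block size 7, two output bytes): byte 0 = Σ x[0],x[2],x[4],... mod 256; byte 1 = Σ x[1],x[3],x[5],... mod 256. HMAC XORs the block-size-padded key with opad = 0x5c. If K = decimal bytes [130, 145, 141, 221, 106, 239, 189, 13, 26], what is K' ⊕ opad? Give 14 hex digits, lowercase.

0c365c5c5c5c5c

Key decimal bytes [130, 145, 141, 221, 106, 239, 189, 13, 26] = 82 91 8d dd 6a ef bd 0d 1a is 9 bytes > B = 7, so hash it first: H(key) = 50 6a, then zero-pad to 7 bytes: K' = 50 6a 00 00 00 00 00.
XOR each byte with 0x5c: 50⊕5c=0c, 6a⊕5c=36, 00⊕5c=5c, 00⊕5c=5c, 00⊕5c=5c, 00⊕5c=5c, 00⊕5c=5c.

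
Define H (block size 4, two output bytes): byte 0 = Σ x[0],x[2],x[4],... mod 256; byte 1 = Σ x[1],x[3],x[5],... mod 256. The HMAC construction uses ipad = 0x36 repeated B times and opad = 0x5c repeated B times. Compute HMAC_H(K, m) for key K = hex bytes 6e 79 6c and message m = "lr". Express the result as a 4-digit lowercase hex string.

8078

Key hex bytes 6e 79 6c is 3 bytes ≤ B = 4; zero-pad to 4 bytes: K' = 6e 79 6c 00.
K' ⊕ ipad = 58 4f 5a 36.  K' ⊕ opad = 32 25 30 5c.
Inner input = (K'⊕ipad) ∥ m = 58 4f 5a 36 ∥ 6c 72.
Inner hash: even-index sum = 286 mod 256 = 30; odd-index sum = 247 mod 256 = 247 → 1e f7.
Outer input = (K'⊕opad) ∥ inner = 32 25 30 5c ∥ 1e f7.
Outer hash (tag): even-index sum = 128 mod 256 = 128; odd-index sum = 376 mod 256 = 120 → 80 78.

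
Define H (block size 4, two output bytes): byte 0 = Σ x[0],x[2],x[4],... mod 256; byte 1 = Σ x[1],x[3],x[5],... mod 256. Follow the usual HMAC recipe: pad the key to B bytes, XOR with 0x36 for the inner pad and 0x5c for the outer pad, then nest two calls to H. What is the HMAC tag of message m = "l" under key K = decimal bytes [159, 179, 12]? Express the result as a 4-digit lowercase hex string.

6206

Key decimal bytes [159, 179, 12] = 9f b3 0c is 3 bytes ≤ B = 4; zero-pad to 4 bytes: K' = 9f b3 0c 00.
K' ⊕ ipad = a9 85 3a 36.  K' ⊕ opad = c3 ef 50 5c.
Inner input = (K'⊕ipad) ∥ m = a9 85 3a 36 ∥ 6c.
Inner hash: even-index sum = 335 mod 256 = 79; odd-index sum = 187 mod 256 = 187 → 4f bb.
Outer input = (K'⊕opad) ∥ inner = c3 ef 50 5c ∥ 4f bb.
Outer hash (tag): even-index sum = 354 mod 256 = 98; odd-index sum = 518 mod 256 = 6 → 62 06.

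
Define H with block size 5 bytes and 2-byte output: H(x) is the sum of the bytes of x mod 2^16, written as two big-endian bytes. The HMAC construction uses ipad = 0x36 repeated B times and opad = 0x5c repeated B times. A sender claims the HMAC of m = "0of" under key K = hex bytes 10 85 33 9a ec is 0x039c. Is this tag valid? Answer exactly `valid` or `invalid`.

invalid

Key hex bytes 10 85 33 9a ec is exactly B = 5 bytes: K' = 10 85 33 9a ec.
K' ⊕ ipad = 26 b3 05 ac da; K' ⊕ opad = 4c d9 6f c6 b0.
Inner hash: sum = 38+179+5+172+218+48+111+102 = 873 → 03 69.
Outer hash (recomputed tag): sum = 76+217+111+198+176+3+105 = 886 → 03 76.
Recomputed tag = 0376; claimed = 039c → mismatch.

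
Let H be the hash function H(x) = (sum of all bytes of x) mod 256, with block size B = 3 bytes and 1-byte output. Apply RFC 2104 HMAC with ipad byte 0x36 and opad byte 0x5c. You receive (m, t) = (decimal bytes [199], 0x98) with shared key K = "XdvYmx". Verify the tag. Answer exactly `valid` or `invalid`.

Key "XdvYmx" = 58 64 76 59 6d 78 is 6 bytes > B = 3, so hash it first: H(key) = 70, then zero-pad to 3 bytes: K' = 70 00 00.
K' ⊕ ipad = 46 36 36; K' ⊕ opad = 2c 5c 5c.
Inner hash: sum = 70+54+54+199 = 377; mod 256 = 121 → 79.
Outer hash (recomputed tag): sum = 44+92+92+121 = 349; mod 256 = 93 → 5d.
Recomputed tag = 5d; claimed = 98 → mismatch.

invalid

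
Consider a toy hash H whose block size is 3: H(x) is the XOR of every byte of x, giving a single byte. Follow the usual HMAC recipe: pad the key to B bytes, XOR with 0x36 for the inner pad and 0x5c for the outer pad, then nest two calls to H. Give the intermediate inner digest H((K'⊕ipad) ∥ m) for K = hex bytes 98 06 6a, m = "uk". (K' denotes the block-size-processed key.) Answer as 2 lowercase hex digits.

dc

Key hex bytes 98 06 6a is exactly B = 3 bytes: K' = 98 06 6a.
K' ⊕ ipad = ae 30 5c.
Inner input = ae 30 5c ∥ 75 6b.
Inner hash: XOR ae⊕30⊕5c⊕75⊕6b = dc.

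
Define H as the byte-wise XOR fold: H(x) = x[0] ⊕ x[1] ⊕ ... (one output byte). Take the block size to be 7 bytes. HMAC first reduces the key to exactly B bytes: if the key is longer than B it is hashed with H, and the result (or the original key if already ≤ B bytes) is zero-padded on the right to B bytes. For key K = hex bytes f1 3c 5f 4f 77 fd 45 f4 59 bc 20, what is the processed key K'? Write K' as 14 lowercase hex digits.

|K| = 11 > B = 7, so first hash the key.
H(K): XOR f1⊕3c⊕5f⊕4f⊕77⊕fd⊕45⊕f4⊕59⊕bc⊕20 = 23.
Zero-pad H(K) = 23 to 7 bytes: K' = 23 00 00 00 00 00 00.

23000000000000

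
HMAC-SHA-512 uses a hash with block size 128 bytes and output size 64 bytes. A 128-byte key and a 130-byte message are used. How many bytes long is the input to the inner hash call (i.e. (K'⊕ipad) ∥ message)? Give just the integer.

Key is 128 ≤ 128 bytes, zero-padded: |K'| = 128.
Inner input = (K'⊕ipad) ∥ m → 128 + 130 = 258 bytes.

258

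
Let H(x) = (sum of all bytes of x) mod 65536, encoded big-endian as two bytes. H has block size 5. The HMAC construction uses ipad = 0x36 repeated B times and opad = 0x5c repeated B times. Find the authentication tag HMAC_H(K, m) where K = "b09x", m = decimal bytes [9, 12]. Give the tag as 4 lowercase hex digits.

0192

Key "b09x" = 62 30 39 78 is 4 bytes ≤ B = 5; zero-pad to 5 bytes: K' = 62 30 39 78 00.
K' ⊕ ipad = 54 06 0f 4e 36.  K' ⊕ opad = 3e 6c 65 24 5c.
Inner input = (K'⊕ipad) ∥ m = 54 06 0f 4e 36 ∥ 09 0c.
Inner hash: sum = 84+6+15+78+54+9+12 = 258 → 01 02.
Outer input = (K'⊕opad) ∥ inner = 3e 6c 65 24 5c ∥ 01 02.
Outer hash (tag): sum = 62+108+101+36+92+1+2 = 402 → 01 92.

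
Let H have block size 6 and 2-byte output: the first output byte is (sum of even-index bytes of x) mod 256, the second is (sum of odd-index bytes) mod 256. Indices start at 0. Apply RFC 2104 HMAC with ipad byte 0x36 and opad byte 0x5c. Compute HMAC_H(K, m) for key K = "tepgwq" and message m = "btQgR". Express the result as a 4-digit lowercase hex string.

4d67

Key "tepgwq" = 74 65 70 67 77 71 is exactly B = 6 bytes: K' = 74 65 70 67 77 71.
K' ⊕ ipad = 42 53 46 51 41 47.  K' ⊕ opad = 28 39 2c 3b 2b 2d.
Inner input = (K'⊕ipad) ∥ m = 42 53 46 51 41 47 ∥ 62 74 51 67 52.
Inner hash: even-index sum = 462 mod 256 = 206; odd-index sum = 454 mod 256 = 198 → ce c6.
Outer input = (K'⊕opad) ∥ inner = 28 39 2c 3b 2b 2d ∥ ce c6.
Outer hash (tag): even-index sum = 333 mod 256 = 77; odd-index sum = 359 mod 256 = 103 → 4d 67.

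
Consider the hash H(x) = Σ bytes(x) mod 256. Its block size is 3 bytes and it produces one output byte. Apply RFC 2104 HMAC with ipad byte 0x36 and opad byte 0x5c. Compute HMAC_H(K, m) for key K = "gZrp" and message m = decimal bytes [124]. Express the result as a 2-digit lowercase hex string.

Key "gZrp" = 67 5a 72 70 is 4 bytes > B = 3, so hash it first: H(key) = a3, then zero-pad to 3 bytes: K' = a3 00 00.
K' ⊕ ipad = 95 36 36.  K' ⊕ opad = ff 5c 5c.
Inner input = (K'⊕ipad) ∥ m = 95 36 36 ∥ 7c.
Inner hash: sum = 149+54+54+124 = 381; mod 256 = 125 → 7d.
Outer input = (K'⊕opad) ∥ inner = ff 5c 5c ∥ 7d.
Outer hash (tag): sum = 255+92+92+125 = 564; mod 256 = 52 → 34.

34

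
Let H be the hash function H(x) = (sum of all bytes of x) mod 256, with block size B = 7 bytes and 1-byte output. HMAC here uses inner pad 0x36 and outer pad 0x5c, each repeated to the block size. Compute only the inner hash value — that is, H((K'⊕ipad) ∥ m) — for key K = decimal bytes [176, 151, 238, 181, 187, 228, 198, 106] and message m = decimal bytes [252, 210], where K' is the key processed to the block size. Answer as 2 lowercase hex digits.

Key decimal bytes [176, 151, 238, 181, 187, 228, 198, 106] = b0 97 ee b5 bb e4 c6 6a is 8 bytes > B = 7, so hash it first: H(key) = b9, then zero-pad to 7 bytes: K' = b9 00 00 00 00 00 00.
K' ⊕ ipad = 8f 36 36 36 36 36 36.
Inner input = 8f 36 36 36 36 36 36 ∥ fc d2.
Inner hash: sum = 143+54+54+54+54+54+54+252+210 = 929; mod 256 = 161 → a1.

a1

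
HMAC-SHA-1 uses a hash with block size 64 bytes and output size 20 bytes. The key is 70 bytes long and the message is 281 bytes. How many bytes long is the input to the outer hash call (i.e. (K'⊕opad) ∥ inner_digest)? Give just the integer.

Key is 70 > 64 bytes, so it is hashed to 20 bytes then zero-padded to 64: |K'| = 64.
Outer input = (K'⊕opad) ∥ H(inner) → 64 + 20 = 84 bytes.

84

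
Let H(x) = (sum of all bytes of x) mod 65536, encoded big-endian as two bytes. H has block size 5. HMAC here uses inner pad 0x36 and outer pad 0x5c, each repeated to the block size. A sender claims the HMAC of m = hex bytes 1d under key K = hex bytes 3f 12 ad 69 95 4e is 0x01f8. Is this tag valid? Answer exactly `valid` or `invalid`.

valid

Key hex bytes 3f 12 ad 69 95 4e is 6 bytes > B = 5, so hash it first: H(key) = 02 4a, then zero-pad to 5 bytes: K' = 02 4a 00 00 00.
K' ⊕ ipad = 34 7c 36 36 36; K' ⊕ opad = 5e 16 5c 5c 5c.
Inner hash: sum = 52+124+54+54+54+29 = 367 → 01 6f.
Outer hash (recomputed tag): sum = 94+22+92+92+92+1+111 = 504 → 01 f8.
Recomputed tag = 01f8; claimed = 01f8 → match.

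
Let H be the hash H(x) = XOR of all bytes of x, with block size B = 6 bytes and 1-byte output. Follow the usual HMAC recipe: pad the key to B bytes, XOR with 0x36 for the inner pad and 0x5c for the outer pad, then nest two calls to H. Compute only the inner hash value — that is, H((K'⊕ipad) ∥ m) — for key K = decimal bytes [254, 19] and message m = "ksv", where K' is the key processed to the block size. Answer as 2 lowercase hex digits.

83

Key decimal bytes [254, 19] = fe 13 is 2 bytes ≤ B = 6; zero-pad to 6 bytes: K' = fe 13 00 00 00 00.
K' ⊕ ipad = c8 25 36 36 36 36.
Inner input = c8 25 36 36 36 36 ∥ 6b 73 76.
Inner hash: XOR c8⊕25⊕36⊕36⊕36⊕36⊕6b⊕73⊕76 = 83.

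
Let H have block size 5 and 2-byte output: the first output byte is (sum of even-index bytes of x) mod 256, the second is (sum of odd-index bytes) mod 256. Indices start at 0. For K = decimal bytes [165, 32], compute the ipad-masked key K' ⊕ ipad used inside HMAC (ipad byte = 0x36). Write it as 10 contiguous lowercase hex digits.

Key decimal bytes [165, 32] = a5 20 is 2 bytes ≤ B = 5; zero-pad to 5 bytes: K' = a5 20 00 00 00.
XOR each byte with 0x36: a5⊕36=93, 20⊕36=16, 00⊕36=36, 00⊕36=36, 00⊕36=36.

9316363636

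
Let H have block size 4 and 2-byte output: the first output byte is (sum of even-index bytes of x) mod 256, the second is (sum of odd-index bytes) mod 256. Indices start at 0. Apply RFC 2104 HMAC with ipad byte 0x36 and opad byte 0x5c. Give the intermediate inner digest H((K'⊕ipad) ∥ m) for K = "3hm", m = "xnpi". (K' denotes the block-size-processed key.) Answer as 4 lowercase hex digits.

Key "3hm" = 33 68 6d is 3 bytes ≤ B = 4; zero-pad to 4 bytes: K' = 33 68 6d 00.
K' ⊕ ipad = 05 5e 5b 36.
Inner input = 05 5e 5b 36 ∥ 78 6e 70 69.
Inner hash: even-index sum = 328 mod 256 = 72; odd-index sum = 363 mod 256 = 107 → 48 6b.

486b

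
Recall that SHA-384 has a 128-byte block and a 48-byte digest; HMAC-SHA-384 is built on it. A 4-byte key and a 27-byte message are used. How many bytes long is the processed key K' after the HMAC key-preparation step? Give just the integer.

128

Key is 4 ≤ 128 bytes, zero-padded: |K'| = 128.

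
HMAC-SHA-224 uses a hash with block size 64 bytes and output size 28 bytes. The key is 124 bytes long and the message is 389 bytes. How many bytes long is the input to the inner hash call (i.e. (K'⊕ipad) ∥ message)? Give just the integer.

Key is 124 > 64 bytes, so it is hashed to 28 bytes then zero-padded to 64: |K'| = 64.
Inner input = (K'⊕ipad) ∥ m → 64 + 389 = 453 bytes.

453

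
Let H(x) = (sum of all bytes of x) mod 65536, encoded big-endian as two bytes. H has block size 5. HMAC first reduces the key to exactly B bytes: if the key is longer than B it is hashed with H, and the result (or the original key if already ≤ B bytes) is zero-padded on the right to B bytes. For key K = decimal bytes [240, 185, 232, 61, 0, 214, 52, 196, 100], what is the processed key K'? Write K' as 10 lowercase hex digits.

|K| = 9 > B = 5, so first hash the key.
H(K): sum = 240+185+232+61+0+214+52+196+100 = 1280 → 05 00.
Zero-pad H(K) = 05 00 to 5 bytes: K' = 05 00 00 00 00.

0500000000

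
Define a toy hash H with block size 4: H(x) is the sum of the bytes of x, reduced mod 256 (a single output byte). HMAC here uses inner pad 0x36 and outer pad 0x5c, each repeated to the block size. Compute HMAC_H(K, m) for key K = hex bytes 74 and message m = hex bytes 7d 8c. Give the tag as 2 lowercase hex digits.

29

Key hex bytes 74 is 1 byte ≤ B = 4; zero-pad to 4 bytes: K' = 74 00 00 00.
K' ⊕ ipad = 42 36 36 36.  K' ⊕ opad = 28 5c 5c 5c.
Inner input = (K'⊕ipad) ∥ m = 42 36 36 36 ∥ 7d 8c.
Inner hash: sum = 66+54+54+54+125+140 = 493; mod 256 = 237 → ed.
Outer input = (K'⊕opad) ∥ inner = 28 5c 5c 5c ∥ ed.
Outer hash (tag): sum = 40+92+92+92+237 = 553; mod 256 = 41 → 29.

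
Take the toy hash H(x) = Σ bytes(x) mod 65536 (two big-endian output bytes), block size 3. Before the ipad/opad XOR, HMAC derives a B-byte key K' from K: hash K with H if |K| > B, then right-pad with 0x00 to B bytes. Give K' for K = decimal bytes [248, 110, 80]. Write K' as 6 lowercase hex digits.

Key decimal bytes [248, 110, 80] = f8 6e 50 is exactly B = 3 bytes: K' = f8 6e 50.

f86e50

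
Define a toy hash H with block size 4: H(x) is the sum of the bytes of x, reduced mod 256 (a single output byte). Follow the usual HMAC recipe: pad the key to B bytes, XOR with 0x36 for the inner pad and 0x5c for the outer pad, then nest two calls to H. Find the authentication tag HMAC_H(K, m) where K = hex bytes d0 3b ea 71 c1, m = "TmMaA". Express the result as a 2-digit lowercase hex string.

Key hex bytes d0 3b ea 71 c1 is 5 bytes > B = 4, so hash it first: H(key) = 27, then zero-pad to 4 bytes: K' = 27 00 00 00.
K' ⊕ ipad = 11 36 36 36.  K' ⊕ opad = 7b 5c 5c 5c.
Inner input = (K'⊕ipad) ∥ m = 11 36 36 36 ∥ 54 6d 4d 61 41.
Inner hash: sum = 17+54+54+54+84+109+77+97+65 = 611; mod 256 = 99 → 63.
Outer input = (K'⊕opad) ∥ inner = 7b 5c 5c 5c ∥ 63.
Outer hash (tag): sum = 123+92+92+92+99 = 498; mod 256 = 242 → f2.

f2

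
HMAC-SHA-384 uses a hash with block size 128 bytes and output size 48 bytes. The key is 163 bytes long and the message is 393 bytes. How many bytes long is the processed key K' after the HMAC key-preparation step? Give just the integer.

Key is 163 > 128 bytes, so it is hashed to 48 bytes then zero-padded to 128: |K'| = 128.

128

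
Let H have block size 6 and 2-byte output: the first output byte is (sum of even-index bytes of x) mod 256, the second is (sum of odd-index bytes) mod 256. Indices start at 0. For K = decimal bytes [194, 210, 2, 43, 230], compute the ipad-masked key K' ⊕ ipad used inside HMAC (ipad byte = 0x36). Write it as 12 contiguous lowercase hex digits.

Key decimal bytes [194, 210, 2, 43, 230] = c2 d2 02 2b e6 is 5 bytes ≤ B = 6; zero-pad to 6 bytes: K' = c2 d2 02 2b e6 00.
XOR each byte with 0x36: c2⊕36=f4, d2⊕36=e4, 02⊕36=34, 2b⊕36=1d, e6⊕36=d0, 00⊕36=36.

f4e4341dd036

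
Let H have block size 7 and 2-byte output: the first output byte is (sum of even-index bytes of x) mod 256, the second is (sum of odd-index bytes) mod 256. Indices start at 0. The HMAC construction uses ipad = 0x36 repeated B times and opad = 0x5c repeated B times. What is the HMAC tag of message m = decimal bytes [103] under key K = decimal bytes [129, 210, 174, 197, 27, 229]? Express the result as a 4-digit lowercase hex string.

Key decimal bytes [129, 210, 174, 197, 27, 229] = 81 d2 ae c5 1b e5 is 6 bytes ≤ B = 7; zero-pad to 7 bytes: K' = 81 d2 ae c5 1b e5 00.
K' ⊕ ipad = b7 e4 98 f3 2d d3 36.  K' ⊕ opad = dd 8e f2 99 47 b9 5c.
Inner input = (K'⊕ipad) ∥ m = b7 e4 98 f3 2d d3 36 ∥ 67.
Inner hash: even-index sum = 434 mod 256 = 178; odd-index sum = 785 mod 256 = 17 → b2 11.
Outer input = (K'⊕opad) ∥ inner = dd 8e f2 99 47 b9 5c ∥ b2 11.
Outer hash (tag): even-index sum = 643 mod 256 = 131; odd-index sum = 658 mod 256 = 146 → 83 92.

8392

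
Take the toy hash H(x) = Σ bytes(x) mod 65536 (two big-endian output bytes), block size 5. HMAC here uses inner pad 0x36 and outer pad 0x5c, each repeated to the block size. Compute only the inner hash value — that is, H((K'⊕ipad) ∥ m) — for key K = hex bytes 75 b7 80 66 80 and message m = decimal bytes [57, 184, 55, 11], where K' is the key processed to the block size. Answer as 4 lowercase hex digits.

Key hex bytes 75 b7 80 66 80 is exactly B = 5 bytes: K' = 75 b7 80 66 80.
K' ⊕ ipad = 43 81 b6 50 b6.
Inner input = 43 81 b6 50 b6 ∥ 39 b8 37 0b.
Inner hash: sum = 67+129+182+80+182+57+184+55+11 = 947 → 03 b3.

03b3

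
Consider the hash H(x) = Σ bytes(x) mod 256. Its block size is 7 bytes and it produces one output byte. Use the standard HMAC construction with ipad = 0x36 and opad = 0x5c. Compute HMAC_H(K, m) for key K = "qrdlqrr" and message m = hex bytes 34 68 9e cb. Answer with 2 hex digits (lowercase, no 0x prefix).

57

Key "qrdlqrr" = 71 72 64 6c 71 72 72 is exactly B = 7 bytes: K' = 71 72 64 6c 71 72 72.
K' ⊕ ipad = 47 44 52 5a 47 44 44.  K' ⊕ opad = 2d 2e 38 30 2d 2e 2e.
Inner input = (K'⊕ipad) ∥ m = 47 44 52 5a 47 44 44 ∥ 34 68 9e cb.
Inner hash: sum = 71+68+82+90+71+68+68+52+104+158+203 = 1035; mod 256 = 11 → 0b.
Outer input = (K'⊕opad) ∥ inner = 2d 2e 38 30 2d 2e 2e ∥ 0b.
Outer hash (tag): sum = 45+46+56+48+45+46+46+11 = 343; mod 256 = 87 → 57.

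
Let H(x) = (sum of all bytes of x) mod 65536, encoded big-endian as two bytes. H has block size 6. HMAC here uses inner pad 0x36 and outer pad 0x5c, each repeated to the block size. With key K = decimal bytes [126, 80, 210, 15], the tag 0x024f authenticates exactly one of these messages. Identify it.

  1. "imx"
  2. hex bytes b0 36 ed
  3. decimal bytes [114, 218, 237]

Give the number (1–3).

Key decimal bytes [126, 80, 210, 15] = 7e 50 d2 0f is 4 bytes ≤ B = 6; zero-pad to 6 bytes: K' = 7e 50 d2 0f 00 00.
K' ⊕ ipad = 48 66 e4 39 36 36; K' ⊕ opad = 22 0c 8e 53 5c 5c.
m1: inner = H(48 66 e4 39 36 36 69 6d 78) = 03 85; tag = H(22 0c 8e 53 5c 5c 03 85) = 024f ← matches
m2: inner = H(48 66 e4 39 36 36 b0 36 ed) = 04 0a; tag = H(22 0c 8e 53 5c 5c 04 0a) = 01d5
m3: inner = H(48 66 e4 39 36 36 72 da ed) = 04 70; tag = H(22 0c 8e 53 5c 5c 04 70) = 023b

1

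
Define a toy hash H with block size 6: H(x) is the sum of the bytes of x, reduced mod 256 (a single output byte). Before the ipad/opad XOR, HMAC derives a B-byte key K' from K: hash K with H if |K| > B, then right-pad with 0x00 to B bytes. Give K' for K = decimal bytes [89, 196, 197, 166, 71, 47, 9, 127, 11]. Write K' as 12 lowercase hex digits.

910000000000

|K| = 9 > B = 6, so first hash the key.
H(K): sum = 89+196+197+166+71+47+9+127+11 = 913; mod 256 = 145 → 91.
Zero-pad H(K) = 91 to 6 bytes: K' = 91 00 00 00 00 00.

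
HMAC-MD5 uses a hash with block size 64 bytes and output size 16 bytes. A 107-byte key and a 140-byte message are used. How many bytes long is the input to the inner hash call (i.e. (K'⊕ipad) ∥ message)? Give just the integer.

Key is 107 > 64 bytes, so it is hashed to 16 bytes then zero-padded to 64: |K'| = 64.
Inner input = (K'⊕ipad) ∥ m → 64 + 140 = 204 bytes.

204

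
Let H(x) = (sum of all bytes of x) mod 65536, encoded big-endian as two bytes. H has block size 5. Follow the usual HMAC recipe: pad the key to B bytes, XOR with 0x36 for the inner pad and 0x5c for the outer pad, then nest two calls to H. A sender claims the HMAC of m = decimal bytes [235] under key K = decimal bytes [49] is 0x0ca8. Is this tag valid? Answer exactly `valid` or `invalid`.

invalid

Key decimal bytes [49] = 31 is 1 byte ≤ B = 5; zero-pad to 5 bytes: K' = 31 00 00 00 00.
K' ⊕ ipad = 07 36 36 36 36; K' ⊕ opad = 6d 5c 5c 5c 5c.
Inner hash: sum = 7+54+54+54+54+235 = 458 → 01 ca.
Outer hash (recomputed tag): sum = 109+92+92+92+92+1+202 = 680 → 02 a8.
Recomputed tag = 02a8; claimed = 0ca8 → mismatch.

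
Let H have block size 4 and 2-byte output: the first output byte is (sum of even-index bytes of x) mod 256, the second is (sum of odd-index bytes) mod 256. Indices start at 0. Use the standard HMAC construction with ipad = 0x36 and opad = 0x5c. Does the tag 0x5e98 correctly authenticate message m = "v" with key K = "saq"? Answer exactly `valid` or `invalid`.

Key "saq" = 73 61 71 is 3 bytes ≤ B = 4; zero-pad to 4 bytes: K' = 73 61 71 00.
K' ⊕ ipad = 45 57 47 36; K' ⊕ opad = 2f 3d 2d 5c.
Inner hash: even-index sum = 258 mod 256 = 2; odd-index sum = 141 mod 256 = 141 → 02 8d.
Outer hash (recomputed tag): even-index sum = 94 mod 256 = 94; odd-index sum = 294 mod 256 = 38 → 5e 26.
Recomputed tag = 5e26; claimed = 5e98 → mismatch.

invalid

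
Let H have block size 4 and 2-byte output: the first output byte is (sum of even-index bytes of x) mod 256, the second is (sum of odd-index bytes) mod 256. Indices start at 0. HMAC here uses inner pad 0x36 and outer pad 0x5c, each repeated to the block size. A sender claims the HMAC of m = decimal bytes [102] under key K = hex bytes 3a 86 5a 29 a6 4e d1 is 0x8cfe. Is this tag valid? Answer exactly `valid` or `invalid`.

Key hex bytes 3a 86 5a 29 a6 4e d1 is 7 bytes > B = 4, so hash it first: H(key) = 0b fd, then zero-pad to 4 bytes: K' = 0b fd 00 00.
K' ⊕ ipad = 3d cb 36 36; K' ⊕ opad = 57 a1 5c 5c.
Inner hash: even-index sum = 217 mod 256 = 217; odd-index sum = 257 mod 256 = 1 → d9 01.
Outer hash (recomputed tag): even-index sum = 396 mod 256 = 140; odd-index sum = 254 mod 256 = 254 → 8c fe.
Recomputed tag = 8cfe; claimed = 8cfe → match.

valid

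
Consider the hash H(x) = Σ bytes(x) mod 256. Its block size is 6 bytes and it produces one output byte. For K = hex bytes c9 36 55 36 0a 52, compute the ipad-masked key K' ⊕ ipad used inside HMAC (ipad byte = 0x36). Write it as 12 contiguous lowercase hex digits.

ff0063003c64

Key hex bytes c9 36 55 36 0a 52 is exactly B = 6 bytes: K' = c9 36 55 36 0a 52.
XOR each byte with 0x36: c9⊕36=ff, 36⊕36=00, 55⊕36=63, 36⊕36=00, 0a⊕36=3c, 52⊕36=64.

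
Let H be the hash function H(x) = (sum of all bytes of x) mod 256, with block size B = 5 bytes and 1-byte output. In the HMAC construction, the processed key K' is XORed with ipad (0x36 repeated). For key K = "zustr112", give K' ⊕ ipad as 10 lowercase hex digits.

Key "zustr112" = 7a 75 73 74 72 31 31 32 is 8 bytes > B = 5, so hash it first: H(key) = dc, then zero-pad to 5 bytes: K' = dc 00 00 00 00.
XOR each byte with 0x36: dc⊕36=ea, 00⊕36=36, 00⊕36=36, 00⊕36=36, 00⊕36=36.

ea36363636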